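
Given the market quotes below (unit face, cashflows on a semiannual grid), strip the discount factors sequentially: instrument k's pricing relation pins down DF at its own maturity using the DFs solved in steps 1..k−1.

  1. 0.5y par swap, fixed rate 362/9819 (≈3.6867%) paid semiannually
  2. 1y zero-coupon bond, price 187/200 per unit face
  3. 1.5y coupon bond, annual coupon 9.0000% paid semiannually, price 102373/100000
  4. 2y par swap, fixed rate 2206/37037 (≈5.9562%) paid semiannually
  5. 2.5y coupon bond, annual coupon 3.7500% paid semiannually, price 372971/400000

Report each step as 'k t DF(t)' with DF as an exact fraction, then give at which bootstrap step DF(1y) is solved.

1 1/2 9819/10000
2 1 187/200
3 3/2 8971/10000
4 2 8897/10000
5 5/2 8471/10000
DF(1y) is solved at step 2

step 1 [0.5y] swap r/2=181/9819: DF=(1 − 181/9819·(0))/(1+181/9819) = 9819/10000 ≈ 0.981900
step 2 [1y] zero: DF = P = 187/200 ≈ 0.935000
step 3 [1.5y] bond c/2=9/200: DF=(102373/100000 − 9/200·(0.981900+0.935000))/(1+9/200) = 8971/10000 ≈ 0.897100
step 4 [2y] swap r/2=1103/37037: DF=(1 − 1103/37037·(0.981900+0.935000+0.897100))/(1+1103/37037) = 8897/10000 ≈ 0.889700
step 5 [2.5y] bond c/2=3/160: DF=(372971/400000 − 3/160·(0.981900+0.935000+0.897100+0.889700))/(1+3/160) = 8471/10000 ≈ 0.847100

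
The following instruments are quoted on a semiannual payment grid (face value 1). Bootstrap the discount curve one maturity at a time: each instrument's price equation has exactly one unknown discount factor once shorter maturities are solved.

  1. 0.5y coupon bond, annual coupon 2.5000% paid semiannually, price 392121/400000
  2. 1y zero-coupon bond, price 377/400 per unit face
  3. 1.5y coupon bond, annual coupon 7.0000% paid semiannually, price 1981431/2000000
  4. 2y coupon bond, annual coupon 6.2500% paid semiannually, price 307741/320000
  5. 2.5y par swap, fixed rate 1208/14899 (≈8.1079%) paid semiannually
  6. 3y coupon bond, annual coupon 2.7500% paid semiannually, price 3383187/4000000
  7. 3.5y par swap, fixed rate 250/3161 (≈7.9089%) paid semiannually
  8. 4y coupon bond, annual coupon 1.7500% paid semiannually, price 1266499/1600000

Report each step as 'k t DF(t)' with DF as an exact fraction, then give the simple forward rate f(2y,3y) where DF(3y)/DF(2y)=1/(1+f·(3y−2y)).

step 1 [0.5y] bond c/2=1/80: DF=(392121/400000 − 1/80·(0))/(1+1/80) = 4841/5000 ≈ 0.968200
step 2 [1y] zero: DF = P = 377/400 ≈ 0.942500
step 3 [1.5y] bond c/2=7/200: DF=(1981431/2000000 − 7/200·(0.968200+0.942500))/(1+7/200) = 4463/5000 ≈ 0.892600
step 4 [2y] bond c/2=1/32: DF=(307741/320000 − 1/32·(0.968200+0.942500+0.892600))/(1+1/32) = 2119/2500 ≈ 0.847600
step 5 [2.5y] swap r/2=604/14899: DF=(1 − 604/14899·(0.968200+0.942500+0.892600+0.847600))/(1+604/14899) = 2047/2500 ≈ 0.818800
step 6 [3y] bond c/2=11/800: DF=(3383187/4000000 − 11/800·(0.968200+0.942500+0.892600+0.847600+0.818800))/(1+11/800) = 7737/10000 ≈ 0.773700
step 7 [3.5y] swap r/2=125/3161: DF=(1 − 125/3161·(0.968200+0.942500+0.892600+0.847600+0.818800+0.773700))/(1+125/3161) = 61/80 ≈ 0.762500
step 8 [4y] bond c/2=7/800: DF=(1266499/1600000 − 7/800·(0.968200+0.942500+0.892600+0.847600+0.818800+0.773700+0.762500))/(1+7/800) = 3663/5000 ≈ 0.732600

1 1/2 4841/5000
2 1 377/400
3 3/2 4463/5000
4 2 2119/2500
5 5/2 2047/2500
6 3 7737/10000
7 7/2 61/80
8 4 3663/5000
f(2y,3y) = ((2119/2500)/(7737/10000) − 1)/(1) = 739/7737 ≈ 9.5515%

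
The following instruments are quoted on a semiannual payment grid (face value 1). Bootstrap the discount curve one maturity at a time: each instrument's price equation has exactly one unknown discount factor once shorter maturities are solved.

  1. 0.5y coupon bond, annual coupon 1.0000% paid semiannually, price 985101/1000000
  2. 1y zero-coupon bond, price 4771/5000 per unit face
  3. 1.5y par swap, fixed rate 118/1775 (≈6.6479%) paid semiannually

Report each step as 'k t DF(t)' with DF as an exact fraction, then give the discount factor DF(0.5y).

1 1/2 4901/5000
2 1 4771/5000
3 3/2 566/625
DF(0.5y) = 4901/5000 ≈ 0.980200

step 1 [0.5y] bond c/2=1/200: DF=(985101/1000000 − 1/200·(0))/(1+1/200) = 4901/5000 ≈ 0.980200
step 2 [1y] zero: DF = P = 4771/5000 ≈ 0.954200
step 3 [1.5y] swap r/2=59/1775: DF=(1 − 59/1775·(0.980200+0.954200))/(1+59/1775) = 566/625 ≈ 0.905600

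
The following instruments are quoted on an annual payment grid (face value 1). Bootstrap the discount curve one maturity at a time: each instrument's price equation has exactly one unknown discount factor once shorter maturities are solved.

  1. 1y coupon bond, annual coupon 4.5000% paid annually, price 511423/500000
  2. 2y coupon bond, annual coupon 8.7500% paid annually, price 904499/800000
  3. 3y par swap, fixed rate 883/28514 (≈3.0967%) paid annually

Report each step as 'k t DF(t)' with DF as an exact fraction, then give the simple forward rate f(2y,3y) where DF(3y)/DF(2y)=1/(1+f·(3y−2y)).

step 1 [1y] bond c/1=9/200: DF=(511423/500000 − 9/200·(0))/(1+9/200) = 2447/2500 ≈ 0.978800
step 2 [2y] bond c/1=7/80: DF=(904499/800000 − 7/80·(0.978800))/(1+7/80) = 9609/10000 ≈ 0.960900
step 3 [3y] swap r/1=883/28514: DF=(1 − 883/28514·(0.978800+0.960900))/(1+883/28514) = 9117/10000 ≈ 0.911700

1 1 2447/2500
2 2 9609/10000
3 3 9117/10000
f(2y,3y) = ((9609/10000)/(9117/10000) − 1)/(1) = 164/3039 ≈ 5.3965%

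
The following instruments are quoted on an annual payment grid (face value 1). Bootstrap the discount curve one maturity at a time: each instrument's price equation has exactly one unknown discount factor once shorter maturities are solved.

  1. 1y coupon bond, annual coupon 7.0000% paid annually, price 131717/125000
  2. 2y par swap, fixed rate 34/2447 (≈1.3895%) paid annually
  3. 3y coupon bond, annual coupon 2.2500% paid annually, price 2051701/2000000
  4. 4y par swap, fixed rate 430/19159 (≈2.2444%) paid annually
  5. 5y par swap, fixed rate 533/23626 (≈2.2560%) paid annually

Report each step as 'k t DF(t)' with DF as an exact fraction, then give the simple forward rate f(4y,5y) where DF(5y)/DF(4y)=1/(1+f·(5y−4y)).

1 1 1231/1250
2 2 608/625
3 3 4801/5000
4 4 457/500
5 5 4467/5000
f(4y,5y) = ((457/500)/(4467/5000) − 1)/(1) = 103/4467 ≈ 2.3058%

step 1 [1y] bond c/1=7/100: DF=(131717/125000 − 7/100·(0))/(1+7/100) = 1231/1250 ≈ 0.984800
step 2 [2y] swap r/1=34/2447: DF=(1 − 34/2447·(0.984800))/(1+34/2447) = 608/625 ≈ 0.972800
step 3 [3y] bond c/1=9/400: DF=(2051701/2000000 − 9/400·(0.984800+0.972800))/(1+9/400) = 4801/5000 ≈ 0.960200
step 4 [4y] swap r/1=430/19159: DF=(1 − 430/19159·(0.984800+0.972800+0.960200))/(1+430/19159) = 457/500 ≈ 0.914000
step 5 [5y] swap r/1=533/23626: DF=(1 − 533/23626·(0.984800+0.972800+0.960200+0.914000))/(1+533/23626) = 4467/5000 ≈ 0.893400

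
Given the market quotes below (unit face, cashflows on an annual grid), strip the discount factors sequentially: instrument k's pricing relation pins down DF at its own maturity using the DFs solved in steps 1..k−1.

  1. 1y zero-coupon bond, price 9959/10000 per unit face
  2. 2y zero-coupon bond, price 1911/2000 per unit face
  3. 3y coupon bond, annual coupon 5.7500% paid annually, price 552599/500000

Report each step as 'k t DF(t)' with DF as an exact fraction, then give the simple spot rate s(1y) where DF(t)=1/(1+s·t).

step 1 [1y] zero: DF = P = 9959/10000 ≈ 0.995900
step 2 [2y] zero: DF = P = 1911/2000 ≈ 0.955500
step 3 [3y] bond c/1=23/400: DF=(552599/500000 − 23/400·(0.995900+0.955500))/(1+23/400) = 939/1000 ≈ 0.939000

1 1 9959/10000
2 2 1911/2000
3 3 939/1000
s(1y) = (1/(9959/10000) − 1)/(1) = 41/9959 ≈ 0.4117%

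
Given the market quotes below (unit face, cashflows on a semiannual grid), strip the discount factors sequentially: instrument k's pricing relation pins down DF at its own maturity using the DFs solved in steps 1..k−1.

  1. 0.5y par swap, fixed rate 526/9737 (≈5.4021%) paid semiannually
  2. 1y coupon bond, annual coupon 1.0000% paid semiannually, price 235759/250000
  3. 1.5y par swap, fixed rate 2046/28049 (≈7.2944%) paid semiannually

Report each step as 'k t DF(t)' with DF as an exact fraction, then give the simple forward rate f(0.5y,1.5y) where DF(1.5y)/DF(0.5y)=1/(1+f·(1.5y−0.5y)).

step 1 [0.5y] swap r/2=263/9737: DF=(1 − 263/9737·(0))/(1+263/9737) = 9737/10000 ≈ 0.973700
step 2 [1y] bond c/2=1/200: DF=(235759/250000 − 1/200·(0.973700))/(1+1/200) = 1867/2000 ≈ 0.933500
step 3 [1.5y] swap r/2=1023/28049: DF=(1 − 1023/28049·(0.973700+0.933500))/(1+1023/28049) = 8977/10000 ≈ 0.897700

1 1/2 9737/10000
2 1 1867/2000
3 3/2 8977/10000
f(0.5y,1.5y) = ((9737/10000)/(8977/10000) − 1)/(1) = 760/8977 ≈ 8.4661%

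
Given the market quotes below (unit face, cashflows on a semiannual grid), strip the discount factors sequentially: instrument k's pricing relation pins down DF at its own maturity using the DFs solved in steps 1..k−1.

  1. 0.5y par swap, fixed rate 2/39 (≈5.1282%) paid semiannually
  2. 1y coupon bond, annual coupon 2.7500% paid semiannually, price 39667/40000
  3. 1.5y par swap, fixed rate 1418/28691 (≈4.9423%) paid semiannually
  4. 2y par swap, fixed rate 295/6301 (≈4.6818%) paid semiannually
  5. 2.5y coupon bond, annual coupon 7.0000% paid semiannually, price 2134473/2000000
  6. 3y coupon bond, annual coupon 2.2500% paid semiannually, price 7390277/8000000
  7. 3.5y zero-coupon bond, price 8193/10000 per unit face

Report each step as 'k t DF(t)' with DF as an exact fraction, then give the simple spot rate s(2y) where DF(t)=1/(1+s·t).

1 1/2 39/40
2 1 193/200
3 3/2 9291/10000
4 2 1823/2000
5 5/2 9033/10000
6 3 4307/5000
7 7/2 8193/10000
s(2y) = (1/(1823/2000) − 1)/(2) = 177/3646 ≈ 4.8546%

step 1 [0.5y] swap r/2=1/39: DF=(1 − 1/39·(0))/(1+1/39) = 39/40 ≈ 0.975000
step 2 [1y] bond c/2=11/800: DF=(39667/40000 − 11/800·(0.975000))/(1+11/800) = 193/200 ≈ 0.965000
step 3 [1.5y] swap r/2=709/28691: DF=(1 − 709/28691·(0.975000+0.965000))/(1+709/28691) = 9291/10000 ≈ 0.929100
step 4 [2y] swap r/2=295/12602: DF=(1 − 295/12602·(0.975000+0.965000+0.929100))/(1+295/12602) = 1823/2000 ≈ 0.911500
step 5 [2.5y] bond c/2=7/200: DF=(2134473/2000000 − 7/200·(0.975000+0.965000+0.929100+0.911500))/(1+7/200) = 9033/10000 ≈ 0.903300
step 6 [3y] bond c/2=9/800: DF=(7390277/8000000 − 9/800·(0.975000+0.965000+0.929100+0.911500+0.903300))/(1+9/800) = 4307/5000 ≈ 0.861400
step 7 [3.5y] zero: DF = P = 8193/10000 ≈ 0.819300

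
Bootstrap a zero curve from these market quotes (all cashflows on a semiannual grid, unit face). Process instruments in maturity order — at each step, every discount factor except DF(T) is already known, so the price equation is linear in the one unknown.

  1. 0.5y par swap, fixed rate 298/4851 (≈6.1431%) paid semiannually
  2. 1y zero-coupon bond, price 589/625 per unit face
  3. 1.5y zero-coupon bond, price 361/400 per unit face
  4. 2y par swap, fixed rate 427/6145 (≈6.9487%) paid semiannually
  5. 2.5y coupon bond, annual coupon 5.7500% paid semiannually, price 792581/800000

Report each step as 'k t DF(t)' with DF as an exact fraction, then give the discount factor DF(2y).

1 1/2 4851/5000
2 1 589/625
3 3/2 361/400
4 2 8719/10000
5 5/2 43/50
DF(2y) = 8719/10000 ≈ 0.871900

step 1 [0.5y] swap r/2=149/4851: DF=(1 − 149/4851·(0))/(1+149/4851) = 4851/5000 ≈ 0.970200
step 2 [1y] zero: DF = P = 589/625 ≈ 0.942400
step 3 [1.5y] zero: DF = P = 361/400 ≈ 0.902500
step 4 [2y] swap r/2=427/12290: DF=(1 − 427/12290·(0.970200+0.942400+0.902500))/(1+427/12290) = 8719/10000 ≈ 0.871900
step 5 [2.5y] bond c/2=23/800: DF=(792581/800000 − 23/800·(0.970200+0.942400+0.902500+0.871900))/(1+23/800) = 43/50 ≈ 0.860000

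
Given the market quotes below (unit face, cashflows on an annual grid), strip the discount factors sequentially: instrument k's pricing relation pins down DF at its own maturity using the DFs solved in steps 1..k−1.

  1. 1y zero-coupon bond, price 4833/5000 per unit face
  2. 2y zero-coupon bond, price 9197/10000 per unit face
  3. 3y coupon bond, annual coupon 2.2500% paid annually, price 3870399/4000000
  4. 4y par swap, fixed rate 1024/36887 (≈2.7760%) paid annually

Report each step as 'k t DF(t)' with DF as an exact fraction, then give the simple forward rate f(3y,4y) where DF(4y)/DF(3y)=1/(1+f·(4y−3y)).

1 1 4833/5000
2 2 9197/10000
3 3 1131/1250
4 4 561/625
f(3y,4y) = ((1131/1250)/(561/625) − 1)/(1) = 3/374 ≈ 0.8021%

step 1 [1y] zero: DF = P = 4833/5000 ≈ 0.966600
step 2 [2y] zero: DF = P = 9197/10000 ≈ 0.919700
step 3 [3y] bond c/1=9/400: DF=(3870399/4000000 − 9/400·(0.966600+0.919700))/(1+9/400) = 1131/1250 ≈ 0.904800
step 4 [4y] swap r/1=1024/36887: DF=(1 − 1024/36887·(0.966600+0.919700+0.904800))/(1+1024/36887) = 561/625 ≈ 0.897600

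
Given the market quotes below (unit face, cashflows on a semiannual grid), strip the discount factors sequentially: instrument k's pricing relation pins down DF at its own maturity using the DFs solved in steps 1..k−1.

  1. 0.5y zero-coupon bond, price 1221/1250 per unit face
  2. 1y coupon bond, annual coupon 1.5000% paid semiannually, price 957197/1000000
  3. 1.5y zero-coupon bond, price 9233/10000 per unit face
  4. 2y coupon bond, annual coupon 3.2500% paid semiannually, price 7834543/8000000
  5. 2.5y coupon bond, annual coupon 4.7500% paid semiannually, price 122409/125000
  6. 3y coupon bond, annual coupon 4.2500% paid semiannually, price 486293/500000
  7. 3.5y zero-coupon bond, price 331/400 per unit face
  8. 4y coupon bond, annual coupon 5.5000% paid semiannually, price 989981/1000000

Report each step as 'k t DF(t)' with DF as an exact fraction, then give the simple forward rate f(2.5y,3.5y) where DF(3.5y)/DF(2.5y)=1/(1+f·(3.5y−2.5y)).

1 1/2 1221/1250
2 1 2357/2500
3 3/2 9233/10000
4 2 4591/5000
5 5/2 8693/10000
6 3 107/125
7 7/2 331/400
8 4 1589/2000
f(2.5y,3.5y) = ((8693/10000)/(331/400) − 1)/(1) = 418/8275 ≈ 5.0514%

step 1 [0.5y] zero: DF = P = 1221/1250 ≈ 0.976800
step 2 [1y] bond c/2=3/400: DF=(957197/1000000 − 3/400·(0.976800))/(1+3/400) = 2357/2500 ≈ 0.942800
step 3 [1.5y] zero: DF = P = 9233/10000 ≈ 0.923300
step 4 [2y] bond c/2=13/800: DF=(7834543/8000000 − 13/800·(0.976800+0.942800+0.923300))/(1+13/800) = 4591/5000 ≈ 0.918200
step 5 [2.5y] bond c/2=19/800: DF=(122409/125000 − 19/800·(0.976800+0.942800+0.923300+0.918200))/(1+19/800) = 8693/10000 ≈ 0.869300
step 6 [3y] bond c/2=17/800: DF=(486293/500000 − 17/800·(0.976800+0.942800+0.923300+0.918200+0.869300))/(1+17/800) = 107/125 ≈ 0.856000
step 7 [3.5y] zero: DF = P = 331/400 ≈ 0.827500
step 8 [4y] bond c/2=11/400: DF=(989981/1000000 − 11/400·(0.976800+0.942800+0.923300+0.918200+0.869300+0.856000+0.827500))/(1+11/400) = 1589/2000 ≈ 0.794500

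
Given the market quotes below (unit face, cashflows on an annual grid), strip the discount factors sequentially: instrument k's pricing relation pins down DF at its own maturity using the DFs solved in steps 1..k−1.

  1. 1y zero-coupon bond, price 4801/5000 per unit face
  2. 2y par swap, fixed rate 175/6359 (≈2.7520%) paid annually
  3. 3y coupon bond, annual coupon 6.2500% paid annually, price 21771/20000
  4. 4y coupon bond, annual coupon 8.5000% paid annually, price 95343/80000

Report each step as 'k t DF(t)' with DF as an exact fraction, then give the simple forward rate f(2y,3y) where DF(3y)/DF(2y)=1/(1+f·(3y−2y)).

step 1 [1y] zero: DF = P = 4801/5000 ≈ 0.960200
step 2 [2y] swap r/1=175/6359: DF=(1 − 175/6359·(0.960200))/(1+175/6359) = 379/400 ≈ 0.947500
step 3 [3y] bond c/1=1/16: DF=(21771/20000 − 1/16·(0.960200+0.947500))/(1+1/16) = 9123/10000 ≈ 0.912300
step 4 [4y] bond c/1=17/200: DF=(95343/80000 − 17/200·(0.960200+0.947500+0.912300))/(1+17/200) = 351/400 ≈ 0.877500

1 1 4801/5000
2 2 379/400
3 3 9123/10000
4 4 351/400
f(2y,3y) = ((379/400)/(9123/10000) − 1)/(1) = 352/9123 ≈ 3.8584%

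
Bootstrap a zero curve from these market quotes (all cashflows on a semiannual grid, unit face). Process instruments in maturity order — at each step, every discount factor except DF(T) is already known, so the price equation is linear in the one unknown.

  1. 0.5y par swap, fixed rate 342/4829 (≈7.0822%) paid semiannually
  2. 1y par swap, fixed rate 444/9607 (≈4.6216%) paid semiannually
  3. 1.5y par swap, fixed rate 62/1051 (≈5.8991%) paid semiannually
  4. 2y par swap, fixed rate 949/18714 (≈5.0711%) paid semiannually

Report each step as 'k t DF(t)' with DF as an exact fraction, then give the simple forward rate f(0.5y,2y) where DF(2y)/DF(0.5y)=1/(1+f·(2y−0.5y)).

1 1/2 4829/5000
2 1 2389/2500
3 3/2 9163/10000
4 2 9051/10000
f(0.5y,2y) = ((4829/5000)/(9051/10000) − 1)/(3/2) = 1214/27153 ≈ 4.4710%

step 1 [0.5y] swap r/2=171/4829: DF=(1 − 171/4829·(0))/(1+171/4829) = 4829/5000 ≈ 0.965800
step 2 [1y] swap r/2=222/9607: DF=(1 − 222/9607·(0.965800))/(1+222/9607) = 2389/2500 ≈ 0.955600
step 3 [1.5y] swap r/2=31/1051: DF=(1 − 31/1051·(0.965800+0.955600))/(1+31/1051) = 9163/10000 ≈ 0.916300
step 4 [2y] swap r/2=949/37428: DF=(1 − 949/37428·(0.965800+0.955600+0.916300))/(1+949/37428) = 9051/10000 ≈ 0.905100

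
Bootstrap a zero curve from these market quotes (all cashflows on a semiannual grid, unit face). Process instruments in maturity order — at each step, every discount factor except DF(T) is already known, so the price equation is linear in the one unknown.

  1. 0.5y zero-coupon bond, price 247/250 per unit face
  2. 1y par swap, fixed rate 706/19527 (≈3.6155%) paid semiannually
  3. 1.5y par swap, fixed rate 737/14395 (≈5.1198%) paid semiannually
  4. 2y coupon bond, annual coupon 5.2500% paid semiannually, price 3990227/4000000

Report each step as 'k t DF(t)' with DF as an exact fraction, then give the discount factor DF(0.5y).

1 1/2 247/250
2 1 9647/10000
3 3/2 9263/10000
4 2 1123/1250
DF(0.5y) = 247/250 ≈ 0.988000

step 1 [0.5y] zero: DF = P = 247/250 ≈ 0.988000
step 2 [1y] swap r/2=353/19527: DF=(1 − 353/19527·(0.988000))/(1+353/19527) = 9647/10000 ≈ 0.964700
step 3 [1.5y] swap r/2=737/28790: DF=(1 − 737/28790·(0.988000+0.964700))/(1+737/28790) = 9263/10000 ≈ 0.926300
step 4 [2y] bond c/2=21/800: DF=(3990227/4000000 − 21/800·(0.988000+0.964700+0.926300))/(1+21/800) = 1123/1250 ≈ 0.898400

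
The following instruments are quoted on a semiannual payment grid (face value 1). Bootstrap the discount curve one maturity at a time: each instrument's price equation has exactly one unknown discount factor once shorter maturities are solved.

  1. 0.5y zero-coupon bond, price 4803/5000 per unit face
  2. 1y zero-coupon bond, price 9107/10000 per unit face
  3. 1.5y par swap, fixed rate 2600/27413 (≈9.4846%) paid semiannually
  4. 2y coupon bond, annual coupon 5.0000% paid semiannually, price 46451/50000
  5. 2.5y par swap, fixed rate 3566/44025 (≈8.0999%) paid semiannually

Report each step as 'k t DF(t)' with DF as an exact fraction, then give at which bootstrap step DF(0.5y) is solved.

1 1/2 4803/5000
2 1 9107/10000
3 3/2 87/100
4 2 1679/2000
5 5/2 8217/10000
DF(0.5y) is solved at step 1

step 1 [0.5y] zero: DF = P = 4803/5000 ≈ 0.960600
step 2 [1y] zero: DF = P = 9107/10000 ≈ 0.910700
step 3 [1.5y] swap r/2=1300/27413: DF=(1 − 1300/27413·(0.960600+0.910700))/(1+1300/27413) = 87/100 ≈ 0.870000
step 4 [2y] bond c/2=1/40: DF=(46451/50000 − 1/40·(0.960600+0.910700+0.870000))/(1+1/40) = 1679/2000 ≈ 0.839500
step 5 [2.5y] swap r/2=1783/44025: DF=(1 − 1783/44025·(0.960600+0.910700+0.870000+0.839500))/(1+1783/44025) = 8217/10000 ≈ 0.821700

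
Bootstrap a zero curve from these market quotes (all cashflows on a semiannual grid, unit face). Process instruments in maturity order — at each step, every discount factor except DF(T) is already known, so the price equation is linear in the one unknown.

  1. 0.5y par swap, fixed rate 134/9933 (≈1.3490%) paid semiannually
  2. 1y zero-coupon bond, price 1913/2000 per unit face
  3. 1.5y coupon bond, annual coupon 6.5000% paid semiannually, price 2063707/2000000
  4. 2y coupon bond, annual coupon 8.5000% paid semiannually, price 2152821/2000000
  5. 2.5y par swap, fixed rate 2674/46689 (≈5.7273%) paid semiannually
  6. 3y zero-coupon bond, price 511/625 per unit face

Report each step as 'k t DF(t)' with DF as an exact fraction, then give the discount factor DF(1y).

step 1 [0.5y] swap r/2=67/9933: DF=(1 − 67/9933·(0))/(1+67/9933) = 9933/10000 ≈ 0.993300
step 2 [1y] zero: DF = P = 1913/2000 ≈ 0.956500
step 3 [1.5y] bond c/2=13/400: DF=(2063707/2000000 − 13/400·(0.993300+0.956500))/(1+13/400) = 469/500 ≈ 0.938000
step 4 [2y] bond c/2=17/400: DF=(2152821/2000000 − 17/400·(0.993300+0.956500+0.938000))/(1+17/400) = 2287/2500 ≈ 0.914800
step 5 [2.5y] swap r/2=1337/46689: DF=(1 − 1337/46689·(0.993300+0.956500+0.938000+0.914800))/(1+1337/46689) = 8663/10000 ≈ 0.866300
step 6 [3y] zero: DF = P = 511/625 ≈ 0.817600

1 1/2 9933/10000
2 1 1913/2000
3 3/2 469/500
4 2 2287/2500
5 5/2 8663/10000
6 3 511/625
DF(1y) = 1913/2000 ≈ 0.956500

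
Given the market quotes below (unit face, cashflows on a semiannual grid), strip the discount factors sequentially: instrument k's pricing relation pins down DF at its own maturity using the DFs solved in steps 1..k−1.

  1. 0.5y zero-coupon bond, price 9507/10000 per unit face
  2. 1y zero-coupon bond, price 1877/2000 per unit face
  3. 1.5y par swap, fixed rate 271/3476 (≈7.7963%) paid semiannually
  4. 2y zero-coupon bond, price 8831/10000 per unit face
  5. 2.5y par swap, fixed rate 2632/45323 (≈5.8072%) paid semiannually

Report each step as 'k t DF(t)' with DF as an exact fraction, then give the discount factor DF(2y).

1 1/2 9507/10000
2 1 1877/2000
3 3/2 2229/2500
4 2 8831/10000
5 5/2 2171/2500
DF(2y) = 8831/10000 ≈ 0.883100

step 1 [0.5y] zero: DF = P = 9507/10000 ≈ 0.950700
step 2 [1y] zero: DF = P = 1877/2000 ≈ 0.938500
step 3 [1.5y] swap r/2=271/6952: DF=(1 − 271/6952·(0.950700+0.938500))/(1+271/6952) = 2229/2500 ≈ 0.891600
step 4 [2y] zero: DF = P = 8831/10000 ≈ 0.883100
step 5 [2.5y] swap r/2=1316/45323: DF=(1 − 1316/45323·(0.950700+0.938500+0.891600+0.883100))/(1+1316/45323) = 2171/2500 ≈ 0.868400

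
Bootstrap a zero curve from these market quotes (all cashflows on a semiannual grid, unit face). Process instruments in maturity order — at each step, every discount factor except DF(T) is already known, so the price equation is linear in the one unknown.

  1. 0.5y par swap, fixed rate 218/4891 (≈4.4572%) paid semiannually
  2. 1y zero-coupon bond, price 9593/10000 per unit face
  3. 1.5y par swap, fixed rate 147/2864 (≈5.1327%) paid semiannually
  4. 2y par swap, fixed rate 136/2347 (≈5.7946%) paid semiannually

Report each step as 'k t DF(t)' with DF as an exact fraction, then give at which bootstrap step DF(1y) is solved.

step 1 [0.5y] swap r/2=109/4891: DF=(1 − 109/4891·(0))/(1+109/4891) = 4891/5000 ≈ 0.978200
step 2 [1y] zero: DF = P = 9593/10000 ≈ 0.959300
step 3 [1.5y] swap r/2=147/5728: DF=(1 − 147/5728·(0.978200+0.959300))/(1+147/5728) = 1853/2000 ≈ 0.926500
step 4 [2y] swap r/2=68/2347: DF=(1 − 68/2347·(0.978200+0.959300+0.926500))/(1+68/2347) = 557/625 ≈ 0.891200

1 1/2 4891/5000
2 1 9593/10000
3 3/2 1853/2000
4 2 557/625
DF(1y) is solved at step 2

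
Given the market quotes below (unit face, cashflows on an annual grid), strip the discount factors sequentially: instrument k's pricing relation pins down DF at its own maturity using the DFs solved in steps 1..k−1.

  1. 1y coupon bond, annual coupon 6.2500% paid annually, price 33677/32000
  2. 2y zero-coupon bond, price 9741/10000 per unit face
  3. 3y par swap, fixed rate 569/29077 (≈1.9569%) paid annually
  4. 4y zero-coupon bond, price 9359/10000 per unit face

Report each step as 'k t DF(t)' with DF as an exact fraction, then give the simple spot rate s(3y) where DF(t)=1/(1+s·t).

step 1 [1y] bond c/1=1/16: DF=(33677/32000 − 1/16·(0))/(1+1/16) = 1981/2000 ≈ 0.990500
step 2 [2y] zero: DF = P = 9741/10000 ≈ 0.974100
step 3 [3y] swap r/1=569/29077: DF=(1 − 569/29077·(0.990500+0.974100))/(1+569/29077) = 9431/10000 ≈ 0.943100
step 4 [4y] zero: DF = P = 9359/10000 ≈ 0.935900

1 1 1981/2000
2 2 9741/10000
3 3 9431/10000
4 4 9359/10000
s(3y) = (1/(9431/10000) − 1)/(3) = 569/28293 ≈ 2.0111%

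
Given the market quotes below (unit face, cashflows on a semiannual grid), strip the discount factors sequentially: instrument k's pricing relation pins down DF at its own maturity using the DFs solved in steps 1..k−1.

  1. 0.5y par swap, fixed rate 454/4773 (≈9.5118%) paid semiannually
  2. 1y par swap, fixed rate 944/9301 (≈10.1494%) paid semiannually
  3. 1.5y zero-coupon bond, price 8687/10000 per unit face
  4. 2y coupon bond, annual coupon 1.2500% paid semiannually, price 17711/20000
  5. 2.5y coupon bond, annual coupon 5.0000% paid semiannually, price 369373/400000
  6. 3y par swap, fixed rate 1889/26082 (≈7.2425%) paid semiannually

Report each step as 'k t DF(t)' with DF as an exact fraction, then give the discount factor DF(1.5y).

step 1 [0.5y] swap r/2=227/4773: DF=(1 − 227/4773·(0))/(1+227/4773) = 4773/5000 ≈ 0.954600
step 2 [1y] swap r/2=472/9301: DF=(1 − 472/9301·(0.954600))/(1+472/9301) = 566/625 ≈ 0.905600
step 3 [1.5y] zero: DF = P = 8687/10000 ≈ 0.868700
step 4 [2y] bond c/2=1/160: DF=(17711/20000 − 1/160·(0.954600+0.905600+0.868700))/(1+1/160) = 8631/10000 ≈ 0.863100
step 5 [2.5y] bond c/2=1/40: DF=(369373/400000 − 1/40·(0.954600+0.905600+0.868700+0.863100))/(1+1/40) = 8133/10000 ≈ 0.813300
step 6 [3y] swap r/2=1889/52164: DF=(1 − 1889/52164·(0.954600+0.905600+0.868700+0.863100+0.813300))/(1+1889/52164) = 8111/10000 ≈ 0.811100

1 1/2 4773/5000
2 1 566/625
3 3/2 8687/10000
4 2 8631/10000
5 5/2 8133/10000
6 3 8111/10000
DF(1.5y) = 8687/10000 ≈ 0.868700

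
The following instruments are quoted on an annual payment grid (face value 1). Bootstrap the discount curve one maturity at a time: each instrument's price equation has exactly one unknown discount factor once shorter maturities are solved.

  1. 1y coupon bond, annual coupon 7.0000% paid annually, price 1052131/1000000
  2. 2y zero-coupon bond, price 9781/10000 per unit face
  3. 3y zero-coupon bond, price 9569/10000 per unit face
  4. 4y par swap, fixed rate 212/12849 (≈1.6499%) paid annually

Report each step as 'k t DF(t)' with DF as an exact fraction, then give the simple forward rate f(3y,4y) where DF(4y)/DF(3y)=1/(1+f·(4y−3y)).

step 1 [1y] bond c/1=7/100: DF=(1052131/1000000 − 7/100·(0))/(1+7/100) = 9833/10000 ≈ 0.983300
step 2 [2y] zero: DF = P = 9781/10000 ≈ 0.978100
step 3 [3y] zero: DF = P = 9569/10000 ≈ 0.956900
step 4 [4y] swap r/1=212/12849: DF=(1 − 212/12849·(0.983300+0.978100+0.956900))/(1+212/12849) = 2341/2500 ≈ 0.936400

1 1 9833/10000
2 2 9781/10000
3 3 9569/10000
4 4 2341/2500
f(3y,4y) = ((9569/10000)/(2341/2500) − 1)/(1) = 205/9364 ≈ 2.1892%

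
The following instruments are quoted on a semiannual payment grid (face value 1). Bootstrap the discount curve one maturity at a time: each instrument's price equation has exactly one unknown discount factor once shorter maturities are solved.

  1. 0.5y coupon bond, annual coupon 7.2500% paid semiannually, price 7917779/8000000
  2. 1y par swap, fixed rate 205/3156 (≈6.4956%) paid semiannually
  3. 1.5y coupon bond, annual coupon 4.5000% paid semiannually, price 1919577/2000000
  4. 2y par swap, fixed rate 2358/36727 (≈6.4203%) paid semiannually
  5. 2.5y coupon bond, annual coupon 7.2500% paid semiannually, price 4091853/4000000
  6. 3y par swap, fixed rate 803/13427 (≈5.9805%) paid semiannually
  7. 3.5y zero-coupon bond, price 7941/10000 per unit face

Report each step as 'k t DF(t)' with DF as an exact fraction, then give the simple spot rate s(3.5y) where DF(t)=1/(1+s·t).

step 1 [0.5y] bond c/2=29/800: DF=(7917779/8000000 − 29/800·(0))/(1+29/800) = 9551/10000 ≈ 0.955100
step 2 [1y] swap r/2=205/6312: DF=(1 − 205/6312·(0.955100))/(1+205/6312) = 1877/2000 ≈ 0.938500
step 3 [1.5y] bond c/2=9/400: DF=(1919577/2000000 − 9/400·(0.955100+0.938500))/(1+9/400) = 897/1000 ≈ 0.897000
step 4 [2y] swap r/2=1179/36727: DF=(1 − 1179/36727·(0.955100+0.938500+0.897000))/(1+1179/36727) = 8821/10000 ≈ 0.882100
step 5 [2.5y] bond c/2=29/800: DF=(4091853/4000000 − 29/800·(0.955100+0.938500+0.897000+0.882100))/(1+29/800) = 8587/10000 ≈ 0.858700
step 6 [3y] swap r/2=803/26854: DF=(1 − 803/26854·(0.955100+0.938500+0.897000+0.882100+0.858700))/(1+803/26854) = 4197/5000 ≈ 0.839400
step 7 [3.5y] zero: DF = P = 7941/10000 ≈ 0.794100

1 1/2 9551/10000
2 1 1877/2000
3 3/2 897/1000
4 2 8821/10000
5 5/2 8587/10000
6 3 4197/5000
7 7/2 7941/10000
s(3.5y) = (1/(7941/10000) − 1)/(7/2) = 4118/55587 ≈ 7.4082%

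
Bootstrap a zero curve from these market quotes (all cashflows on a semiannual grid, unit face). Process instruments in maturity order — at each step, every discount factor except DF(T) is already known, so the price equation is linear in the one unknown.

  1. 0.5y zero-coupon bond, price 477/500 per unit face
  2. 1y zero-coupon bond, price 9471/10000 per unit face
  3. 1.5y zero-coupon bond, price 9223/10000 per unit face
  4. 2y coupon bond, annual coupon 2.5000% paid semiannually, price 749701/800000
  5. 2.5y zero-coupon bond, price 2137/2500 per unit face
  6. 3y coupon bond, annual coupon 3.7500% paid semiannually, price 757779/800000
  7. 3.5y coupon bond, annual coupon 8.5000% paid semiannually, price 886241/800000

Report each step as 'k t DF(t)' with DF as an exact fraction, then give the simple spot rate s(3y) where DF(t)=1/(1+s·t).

step 1 [0.5y] zero: DF = P = 477/500 ≈ 0.954000
step 2 [1y] zero: DF = P = 9471/10000 ≈ 0.947100
step 3 [1.5y] zero: DF = P = 9223/10000 ≈ 0.922300
step 4 [2y] bond c/2=1/80: DF=(749701/800000 − 1/80·(0.954000+0.947100+0.922300))/(1+1/80) = 8907/10000 ≈ 0.890700
step 5 [2.5y] zero: DF = P = 2137/2500 ≈ 0.854800
step 6 [3y] bond c/2=3/160: DF=(757779/800000 − 3/160·(0.954000+0.947100+0.922300+0.890700+0.854800))/(1+3/160) = 8457/10000 ≈ 0.845700
step 7 [3.5y] bond c/2=17/400: DF=(886241/800000 − 17/400·(0.954000+0.947100+0.922300+0.890700+0.854800+0.845700))/(1+17/400) = 8419/10000 ≈ 0.841900

1 1/2 477/500
2 1 9471/10000
3 3/2 9223/10000
4 2 8907/10000
5 5/2 2137/2500
6 3 8457/10000
7 7/2 8419/10000
s(3y) = (1/(8457/10000) − 1)/(3) = 1543/25371 ≈ 6.0817%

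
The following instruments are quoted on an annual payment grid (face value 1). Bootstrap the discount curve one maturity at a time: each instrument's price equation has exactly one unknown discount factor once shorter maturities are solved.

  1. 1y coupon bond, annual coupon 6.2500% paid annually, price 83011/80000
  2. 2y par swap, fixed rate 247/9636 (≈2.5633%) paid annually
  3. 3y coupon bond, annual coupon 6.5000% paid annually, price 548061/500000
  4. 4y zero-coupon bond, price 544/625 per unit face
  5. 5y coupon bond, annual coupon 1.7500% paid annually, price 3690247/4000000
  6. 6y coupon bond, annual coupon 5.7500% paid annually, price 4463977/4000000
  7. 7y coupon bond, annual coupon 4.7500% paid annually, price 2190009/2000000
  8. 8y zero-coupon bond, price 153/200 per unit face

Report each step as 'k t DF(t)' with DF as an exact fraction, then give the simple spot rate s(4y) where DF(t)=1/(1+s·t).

step 1 [1y] bond c/1=1/16: DF=(83011/80000 − 1/16·(0))/(1+1/16) = 4883/5000 ≈ 0.976600
step 2 [2y] swap r/1=247/9636: DF=(1 − 247/9636·(0.976600))/(1+247/9636) = 4753/5000 ≈ 0.950600
step 3 [3y] bond c/1=13/200: DF=(548061/500000 − 13/200·(0.976600+0.950600))/(1+13/200) = 2279/2500 ≈ 0.911600
step 4 [4y] zero: DF = P = 544/625 ≈ 0.870400
step 5 [5y] bond c/1=7/400: DF=(3690247/4000000 − 7/400·(0.976600+0.950600+0.911600+0.870400))/(1+7/400) = 8429/10000 ≈ 0.842900
step 6 [6y] bond c/1=23/400: DF=(4463977/4000000 − 23/400·(0.976600+0.950600+0.911600+0.870400+0.842900))/(1+23/400) = 4039/5000 ≈ 0.807800
step 7 [7y] bond c/1=19/400: DF=(2190009/2000000 − 19/400·(0.976600+0.950600+0.911600+0.870400+0.842900+0.807800))/(1+19/400) = 8023/10000 ≈ 0.802300
step 8 [8y] zero: DF = P = 153/200 ≈ 0.765000

1 1 4883/5000
2 2 4753/5000
3 3 2279/2500
4 4 544/625
5 5 8429/10000
6 6 4039/5000
7 7 8023/10000
8 8 153/200
s(4y) = (1/(544/625) − 1)/(4) = 81/2176 ≈ 3.7224%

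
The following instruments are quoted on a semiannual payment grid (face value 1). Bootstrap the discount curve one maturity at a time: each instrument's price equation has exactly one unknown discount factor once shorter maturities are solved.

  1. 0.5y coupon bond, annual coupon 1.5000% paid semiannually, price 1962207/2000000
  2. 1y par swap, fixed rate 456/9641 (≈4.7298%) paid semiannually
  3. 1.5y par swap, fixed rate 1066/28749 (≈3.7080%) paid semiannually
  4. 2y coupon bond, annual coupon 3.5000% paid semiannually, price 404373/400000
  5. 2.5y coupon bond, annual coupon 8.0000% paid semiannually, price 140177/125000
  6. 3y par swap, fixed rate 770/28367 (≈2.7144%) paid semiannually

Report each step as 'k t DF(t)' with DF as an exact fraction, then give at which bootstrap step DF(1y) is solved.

step 1 [0.5y] bond c/2=3/400: DF=(1962207/2000000 − 3/400·(0))/(1+3/400) = 4869/5000 ≈ 0.973800
step 2 [1y] swap r/2=228/9641: DF=(1 − 228/9641·(0.973800))/(1+228/9641) = 1193/1250 ≈ 0.954400
step 3 [1.5y] swap r/2=533/28749: DF=(1 − 533/28749·(0.973800+0.954400))/(1+533/28749) = 9467/10000 ≈ 0.946700
step 4 [2y] bond c/2=7/400: DF=(404373/400000 − 7/400·(0.973800+0.954400+0.946700))/(1+7/400) = 9441/10000 ≈ 0.944100
step 5 [2.5y] bond c/2=1/25: DF=(140177/125000 − 1/25·(0.973800+0.954400+0.946700+0.944100))/(1+1/25) = 4657/5000 ≈ 0.931400
step 6 [3y] swap r/2=385/28367: DF=(1 − 385/28367·(0.973800+0.954400+0.946700+0.944100+0.931400))/(1+385/28367) = 923/1000 ≈ 0.923000

1 1/2 4869/5000
2 1 1193/1250
3 3/2 9467/10000
4 2 9441/10000
5 5/2 4657/5000
6 3 923/1000
DF(1y) is solved at step 2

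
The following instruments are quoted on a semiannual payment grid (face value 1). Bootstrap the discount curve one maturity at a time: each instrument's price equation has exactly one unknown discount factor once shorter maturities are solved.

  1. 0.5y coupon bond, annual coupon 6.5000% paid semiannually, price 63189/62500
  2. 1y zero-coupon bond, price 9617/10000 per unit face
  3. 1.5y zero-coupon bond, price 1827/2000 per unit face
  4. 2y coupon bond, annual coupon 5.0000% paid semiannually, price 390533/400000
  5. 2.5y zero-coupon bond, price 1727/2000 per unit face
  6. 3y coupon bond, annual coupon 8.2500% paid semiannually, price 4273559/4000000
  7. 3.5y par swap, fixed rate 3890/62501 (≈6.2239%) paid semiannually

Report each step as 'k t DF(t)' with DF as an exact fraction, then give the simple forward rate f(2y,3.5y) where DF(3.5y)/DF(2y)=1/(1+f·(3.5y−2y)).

step 1 [0.5y] bond c/2=13/400: DF=(63189/62500 − 13/400·(0))/(1+13/400) = 612/625 ≈ 0.979200
step 2 [1y] zero: DF = P = 9617/10000 ≈ 0.961700
step 3 [1.5y] zero: DF = P = 1827/2000 ≈ 0.913500
step 4 [2y] bond c/2=1/40: DF=(390533/400000 − 1/40·(0.979200+0.961700+0.913500))/(1+1/40) = 8829/10000 ≈ 0.882900
step 5 [2.5y] zero: DF = P = 1727/2000 ≈ 0.863500
step 6 [3y] bond c/2=33/800: DF=(4273559/4000000 − 33/800·(0.979200+0.961700+0.913500+0.882900+0.863500))/(1+33/800) = 4219/5000 ≈ 0.843800
step 7 [3.5y] swap r/2=1945/62501: DF=(1 − 1945/62501·(0.979200+0.961700+0.913500+0.882900+0.863500+0.843800))/(1+1945/62501) = 1611/2000 ≈ 0.805500

1 1/2 612/625
2 1 9617/10000
3 3/2 1827/2000
4 2 8829/10000
5 5/2 1727/2000
6 3 4219/5000
7 7/2 1611/2000
f(2y,3.5y) = ((8829/10000)/(1611/2000) − 1)/(3/2) = 172/2685 ≈ 6.4060%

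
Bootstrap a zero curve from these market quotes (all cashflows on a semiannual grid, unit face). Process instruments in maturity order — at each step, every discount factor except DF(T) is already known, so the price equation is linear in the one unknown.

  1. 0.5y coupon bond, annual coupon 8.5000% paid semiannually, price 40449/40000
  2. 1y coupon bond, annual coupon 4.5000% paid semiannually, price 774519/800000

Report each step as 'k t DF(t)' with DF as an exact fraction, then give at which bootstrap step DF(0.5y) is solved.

step 1 [0.5y] bond c/2=17/400: DF=(40449/40000 − 17/400·(0))/(1+17/400) = 97/100 ≈ 0.970000
step 2 [1y] bond c/2=9/400: DF=(774519/800000 − 9/400·(0.970000))/(1+9/400) = 1851/2000 ≈ 0.925500

1 1/2 97/100
2 1 1851/2000
DF(0.5y) is solved at step 1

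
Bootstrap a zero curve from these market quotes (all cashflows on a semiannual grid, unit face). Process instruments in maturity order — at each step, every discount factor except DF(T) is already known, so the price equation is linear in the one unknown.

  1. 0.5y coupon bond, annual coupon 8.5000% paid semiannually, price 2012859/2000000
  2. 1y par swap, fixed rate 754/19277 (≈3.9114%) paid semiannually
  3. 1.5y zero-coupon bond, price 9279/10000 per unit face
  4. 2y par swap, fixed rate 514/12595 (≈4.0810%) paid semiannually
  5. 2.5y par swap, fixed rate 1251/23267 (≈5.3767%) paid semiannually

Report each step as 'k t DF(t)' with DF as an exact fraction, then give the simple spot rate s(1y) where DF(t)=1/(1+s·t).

step 1 [0.5y] bond c/2=17/400: DF=(2012859/2000000 − 17/400·(0))/(1+17/400) = 4827/5000 ≈ 0.965400
step 2 [1y] swap r/2=377/19277: DF=(1 − 377/19277·(0.965400))/(1+377/19277) = 9623/10000 ≈ 0.962300
step 3 [1.5y] zero: DF = P = 9279/10000 ≈ 0.927900
step 4 [2y] swap r/2=257/12595: DF=(1 − 257/12595·(0.965400+0.962300+0.927900))/(1+257/12595) = 9229/10000 ≈ 0.922900
step 5 [2.5y] swap r/2=1251/46534: DF=(1 − 1251/46534·(0.965400+0.962300+0.927900+0.922900))/(1+1251/46534) = 8749/10000 ≈ 0.874900

1 1/2 4827/5000
2 1 9623/10000
3 3/2 9279/10000
4 2 9229/10000
5 5/2 8749/10000
s(1y) = (1/(9623/10000) − 1)/(1) = 377/9623 ≈ 3.9177%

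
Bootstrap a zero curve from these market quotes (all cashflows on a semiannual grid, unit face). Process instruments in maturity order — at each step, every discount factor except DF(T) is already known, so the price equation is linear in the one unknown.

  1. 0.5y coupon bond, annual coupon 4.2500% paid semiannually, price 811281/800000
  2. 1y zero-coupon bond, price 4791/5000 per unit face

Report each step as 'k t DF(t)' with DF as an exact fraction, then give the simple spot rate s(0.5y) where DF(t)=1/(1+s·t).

1 1/2 993/1000
2 1 4791/5000
s(0.5y) = (1/(993/1000) − 1)/(1/2) = 14/993 ≈ 1.4099%

step 1 [0.5y] bond c/2=17/800: DF=(811281/800000 − 17/800·(0))/(1+17/800) = 993/1000 ≈ 0.993000
step 2 [1y] zero: DF = P = 4791/5000 ≈ 0.958200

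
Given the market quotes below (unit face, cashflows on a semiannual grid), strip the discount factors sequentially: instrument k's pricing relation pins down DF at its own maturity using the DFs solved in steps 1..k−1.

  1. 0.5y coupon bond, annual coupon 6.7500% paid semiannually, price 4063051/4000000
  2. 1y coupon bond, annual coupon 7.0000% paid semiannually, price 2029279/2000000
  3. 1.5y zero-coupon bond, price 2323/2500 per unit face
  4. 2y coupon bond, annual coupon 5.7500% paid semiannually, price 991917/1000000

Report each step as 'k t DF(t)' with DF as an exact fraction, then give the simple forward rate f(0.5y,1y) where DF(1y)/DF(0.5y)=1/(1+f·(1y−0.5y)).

step 1 [0.5y] bond c/2=27/800: DF=(4063051/4000000 − 27/800·(0))/(1+27/800) = 4913/5000 ≈ 0.982600
step 2 [1y] bond c/2=7/200: DF=(2029279/2000000 − 7/200·(0.982600))/(1+7/200) = 9471/10000 ≈ 0.947100
step 3 [1.5y] zero: DF = P = 2323/2500 ≈ 0.929200
step 4 [2y] bond c/2=23/800: DF=(991917/1000000 − 23/800·(0.982600+0.947100+0.929200))/(1+23/800) = 8843/10000 ≈ 0.884300

1 1/2 4913/5000
2 1 9471/10000
3 3/2 2323/2500
4 2 8843/10000
f(0.5y,1y) = ((4913/5000)/(9471/10000) − 1)/(1/2) = 710/9471 ≈ 7.4966%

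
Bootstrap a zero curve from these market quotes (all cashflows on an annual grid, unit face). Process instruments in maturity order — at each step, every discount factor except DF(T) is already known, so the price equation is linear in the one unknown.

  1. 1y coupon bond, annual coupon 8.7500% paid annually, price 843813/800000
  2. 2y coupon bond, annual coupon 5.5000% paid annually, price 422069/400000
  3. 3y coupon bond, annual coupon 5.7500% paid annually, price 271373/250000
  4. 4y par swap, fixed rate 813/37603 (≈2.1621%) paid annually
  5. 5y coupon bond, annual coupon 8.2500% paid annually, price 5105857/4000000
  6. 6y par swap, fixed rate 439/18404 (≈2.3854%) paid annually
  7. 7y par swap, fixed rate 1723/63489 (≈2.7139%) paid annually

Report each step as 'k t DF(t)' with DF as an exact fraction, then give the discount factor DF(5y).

1 1 9699/10000
2 2 1187/1250
3 3 9221/10000
4 4 9187/10000
5 5 4463/5000
6 6 8683/10000
7 7 8277/10000
DF(5y) = 4463/5000 ≈ 0.892600

step 1 [1y] bond c/1=7/80: DF=(843813/800000 − 7/80·(0))/(1+7/80) = 9699/10000 ≈ 0.969900
step 2 [2y] bond c/1=11/200: DF=(422069/400000 − 11/200·(0.969900))/(1+11/200) = 1187/1250 ≈ 0.949600
step 3 [3y] bond c/1=23/400: DF=(271373/250000 − 23/400·(0.969900+0.949600))/(1+23/400) = 9221/10000 ≈ 0.922100
step 4 [4y] swap r/1=813/37603: DF=(1 − 813/37603·(0.969900+0.949600+0.922100))/(1+813/37603) = 9187/10000 ≈ 0.918700
step 5 [5y] bond c/1=33/400: DF=(5105857/4000000 − 33/400·(0.969900+0.949600+0.922100+0.918700))/(1+33/400) = 4463/5000 ≈ 0.892600
step 6 [6y] swap r/1=439/18404: DF=(1 − 439/18404·(0.969900+0.949600+0.922100+0.918700+0.892600))/(1+439/18404) = 8683/10000 ≈ 0.868300
step 7 [7y] swap r/1=1723/63489: DF=(1 − 1723/63489·(0.969900+0.949600+0.922100+0.918700+0.892600+0.868300))/(1+1723/63489) = 8277/10000 ≈ 0.827700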